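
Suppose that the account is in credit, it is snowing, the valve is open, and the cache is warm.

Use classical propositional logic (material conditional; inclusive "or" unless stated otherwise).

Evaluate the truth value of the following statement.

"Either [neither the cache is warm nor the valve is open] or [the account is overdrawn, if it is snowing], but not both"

Let S = "the cache is warm" (T), R = "the valve is open" (T), Q = "it is snowing" (T), P = "the account is overdrawn" (F).
In symbols: (S ↓ R) ⊕ (Q → P)

S ↓ R = T ↓ T = F
Q → P = T → F = F
(S ↓ R) ⊕ (Q → P) = F ⊕ F = F

false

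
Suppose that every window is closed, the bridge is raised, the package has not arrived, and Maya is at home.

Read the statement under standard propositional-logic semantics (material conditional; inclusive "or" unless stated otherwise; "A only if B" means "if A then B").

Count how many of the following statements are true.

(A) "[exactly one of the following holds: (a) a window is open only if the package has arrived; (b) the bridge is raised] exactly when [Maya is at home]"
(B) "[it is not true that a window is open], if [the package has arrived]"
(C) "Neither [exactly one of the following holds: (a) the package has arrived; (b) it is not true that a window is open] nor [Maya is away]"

1

Let U = "a window is open" (False), L = "the package has arrived" (False), V = "the bridge is raised" (True), H = "Maya is at home" (True).

(A): Formalization: ((U -> L) xor V) iff H

U -> L = False -> False = True
(U -> L) xor V = True xor True = False
((U -> L) xor V) iff H = False iff True = False
Hence (A) is false.

(B): Formalization: L -> not U

not U = not False = True
L -> not U = False -> True = True
Thus (B) is true.

(C): This is (L xor not U) nor not H.

not U = not False = True
L xor not U = False xor True = True
not H = not True = False
(L xor not U) nor not H = True nor False = False
Hence (C) is false.

Count: 1.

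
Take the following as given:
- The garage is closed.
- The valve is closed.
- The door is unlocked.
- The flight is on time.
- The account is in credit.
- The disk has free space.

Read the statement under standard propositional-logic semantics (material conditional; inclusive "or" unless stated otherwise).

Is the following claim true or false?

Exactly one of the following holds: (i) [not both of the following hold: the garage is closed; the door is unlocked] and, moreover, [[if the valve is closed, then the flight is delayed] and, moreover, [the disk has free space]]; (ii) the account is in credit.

Let R = "the garage is closed" (True), P = "the door is locked" (False), N = "the valve is open" (False), Q = "the flight is delayed" (False), K = "the disk is full" (False), S = "the account is overdrawn" (False).
This is ((R nand not P) and ((not N -> Q) and not K)) xor not S.

not P = not False = True
R nand not P = True nand True = False
not N = not False = True
not N -> Q = True -> False = False
not K = not False = True
(not N -> Q) and not K = False and True = False
(R nand not P) and ((not N -> Q) and not K) = False and False = False
not S = not False = True
((R nand not P) and ((not N -> Q) and not K)) xor not S = False xor True = True

True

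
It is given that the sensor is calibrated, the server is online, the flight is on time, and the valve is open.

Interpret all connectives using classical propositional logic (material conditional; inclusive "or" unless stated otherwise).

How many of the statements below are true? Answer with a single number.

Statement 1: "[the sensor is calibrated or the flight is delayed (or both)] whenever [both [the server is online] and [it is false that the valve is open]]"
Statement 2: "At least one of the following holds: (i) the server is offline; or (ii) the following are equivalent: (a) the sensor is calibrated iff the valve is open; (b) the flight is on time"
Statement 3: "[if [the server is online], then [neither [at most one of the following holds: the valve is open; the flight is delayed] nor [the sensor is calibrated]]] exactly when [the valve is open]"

Let K = "the server is online" (True), U = "the valve is open" (True), N = "the sensor is calibrated" (True), Q = "the flight is delayed" (False).

Statement 1: This is (K and not U) -> (N or Q).

not U = not True = False
K and not U = True and False = False
N or Q = True or False = True
(K and not U) -> (N or Q) = False -> True = True
Thus Statement 1 is true.

Statement 2: In symbols: not K or ((N iff U) iff not Q)

not K = not True = False
N iff U = True iff True = True
not Q = not False = True
(N iff U) iff not Q = True iff True = True
not K or ((N iff U) iff not Q) = False or True = True
Hence Statement 2 is true.

Statement 3: This is (K -> ((U nand Q) nor N)) iff U.

U nand Q = True nand False = True
(U nand Q) nor N = True nor True = False
K -> ((U nand Q) nor N) = True -> False = False
(K -> ((U nand Q) nor N)) iff U = False iff True = False
Hence Statement 3 is false.

True statements: 2.

2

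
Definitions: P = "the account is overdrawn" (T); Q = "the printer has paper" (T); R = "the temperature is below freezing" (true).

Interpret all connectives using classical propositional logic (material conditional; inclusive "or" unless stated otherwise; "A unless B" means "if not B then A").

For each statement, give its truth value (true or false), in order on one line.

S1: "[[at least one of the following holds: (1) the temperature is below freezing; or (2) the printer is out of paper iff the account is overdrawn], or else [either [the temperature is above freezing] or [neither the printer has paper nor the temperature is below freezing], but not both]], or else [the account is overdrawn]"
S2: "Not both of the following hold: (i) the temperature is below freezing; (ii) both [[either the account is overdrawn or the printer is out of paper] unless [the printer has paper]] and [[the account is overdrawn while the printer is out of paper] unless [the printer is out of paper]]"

S1 True, S2 True

S1: In symbols: ((R | (~Q <-> P)) | (~R xor (Q nor R))) | P

~Q = ~T = F
~Q <-> P = F <-> T = F
R | (~Q <-> P) = T | F = T
~R = ~T = F
Q nor R = T nor T = F
~R xor (Q nor R) = F xor F = F
(R | (~Q <-> P)) | (~R xor (Q nor R)) = T | F = T
((R | (~Q <-> P)) | (~R xor (Q nor R))) | P = T | T = T
Hence S1 is true.

S2: Formalization: R nand (((P | ~Q) | Q) & ((P & ~Q) | ~Q))

~Q = ~T = F
P | ~Q = T | F = T
(P | ~Q) | Q = T | T = T
~Q = ~T = F
P & ~Q = T & F = F
~Q = ~T = F
(P & ~Q) | ~Q = F | F = F
((P | ~Q) | Q) & ((P & ~Q) | ~Q) = T & F = F
R nand (((P | ~Q) | Q) & ((P & ~Q) | ~Q)) = T nand F = T
Thus S2 is true.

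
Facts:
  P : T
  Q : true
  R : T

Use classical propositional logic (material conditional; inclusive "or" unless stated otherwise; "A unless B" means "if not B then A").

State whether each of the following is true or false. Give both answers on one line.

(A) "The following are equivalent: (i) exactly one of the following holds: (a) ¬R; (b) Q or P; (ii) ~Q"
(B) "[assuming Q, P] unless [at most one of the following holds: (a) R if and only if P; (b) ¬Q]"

(A): Parsed as (not R xor (Q or P)) iff not Q

not R = not True = False
Q or P = True or True = True
not R xor (Q or P) = False xor True = True
not Q = not True = False
(not R xor (Q or P)) iff not Q = True iff False = False
Hence (A) is false.

(B): In symbols: (Q -> P) or ((R iff P) nand not Q)

Q -> P = True -> True = True
R iff P = True iff True = True
not Q = not True = False
(R iff P) nand not Q = True nand False = True
(Q -> P) or ((R iff P) nand not Q) = True or True = True
So (B) is true.

(A) False / (B) True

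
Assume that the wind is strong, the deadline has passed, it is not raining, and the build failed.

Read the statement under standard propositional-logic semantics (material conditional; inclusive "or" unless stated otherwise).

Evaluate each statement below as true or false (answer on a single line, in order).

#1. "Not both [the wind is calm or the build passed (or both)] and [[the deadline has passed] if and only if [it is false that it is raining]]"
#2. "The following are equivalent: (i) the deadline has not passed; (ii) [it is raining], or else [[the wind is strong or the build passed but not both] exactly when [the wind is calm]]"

#1 true / #2 true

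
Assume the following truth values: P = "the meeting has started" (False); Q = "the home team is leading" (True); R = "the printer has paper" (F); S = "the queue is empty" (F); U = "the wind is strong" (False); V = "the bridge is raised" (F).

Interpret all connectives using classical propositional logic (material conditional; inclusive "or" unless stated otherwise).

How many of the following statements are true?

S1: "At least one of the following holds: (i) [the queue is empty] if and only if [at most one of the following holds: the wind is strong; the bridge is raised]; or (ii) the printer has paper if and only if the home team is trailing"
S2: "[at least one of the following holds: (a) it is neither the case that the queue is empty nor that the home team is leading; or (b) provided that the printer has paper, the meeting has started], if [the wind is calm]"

2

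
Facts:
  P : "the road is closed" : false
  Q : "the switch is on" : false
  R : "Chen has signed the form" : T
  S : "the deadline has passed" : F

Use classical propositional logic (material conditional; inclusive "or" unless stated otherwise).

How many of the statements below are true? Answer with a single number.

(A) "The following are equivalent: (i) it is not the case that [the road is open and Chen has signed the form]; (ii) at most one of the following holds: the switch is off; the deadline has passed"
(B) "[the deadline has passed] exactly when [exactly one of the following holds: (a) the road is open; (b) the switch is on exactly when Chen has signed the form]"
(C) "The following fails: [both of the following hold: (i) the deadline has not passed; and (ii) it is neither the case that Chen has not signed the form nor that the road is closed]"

0

(A): This is not (not P and R) iff (not Q nand S).

not P = not False = True
not P and R = True and True = True
not (not P and R) = not True = False
not Q = not False = True
not Q nand S = True nand False = True
not (not P and R) iff (not Q nand S) = False iff True = False
Hence (A) is false.

(B): This is S iff (not P xor (Q iff R)).

not P = not False = True
Q iff R = False iff True = False
not P xor (Q iff R) = True xor False = True
S iff (not P xor (Q iff R)) = False iff True = False
Thus (B) is false.

(C): This is not (not S and (not R nor P)).

not S = not False = True
not R = not True = False
not R nor P = False nor False = True
not S and (not R nor P) = True and True = True
not (not S and (not R nor P)) = not True = False
So (C) is false.

0 of the 3 statements are true (none).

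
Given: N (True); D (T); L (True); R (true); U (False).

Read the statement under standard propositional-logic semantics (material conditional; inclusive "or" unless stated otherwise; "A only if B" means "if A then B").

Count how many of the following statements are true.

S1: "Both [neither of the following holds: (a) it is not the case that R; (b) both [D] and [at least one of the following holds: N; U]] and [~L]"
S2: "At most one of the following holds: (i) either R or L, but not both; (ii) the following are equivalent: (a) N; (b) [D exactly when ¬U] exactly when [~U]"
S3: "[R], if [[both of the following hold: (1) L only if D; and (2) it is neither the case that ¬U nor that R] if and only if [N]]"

2

S1: This is (~R nor (D & (N | U))) & ~L.

~R = ~T = F
N | U = T | F = T
D & (N | U) = T & T = T
~R nor (D & (N | U)) = F nor T = F
~L = ~T = F
(~R nor (D & (N | U))) & ~L = F & F = F
Thus S1 is false.

S2: In symbols: (R xor L) nand (N <-> ((D <-> ~U) <-> ~U))

R xor L = T xor T = F
~U = ~F = T
D <-> ~U = T <-> T = T
~U = ~F = T
(D <-> ~U) <-> ~U = T <-> T = T
N <-> ((D <-> ~U) <-> ~U) = T <-> T = T
(R xor L) nand (N <-> ((D <-> ~U) <-> ~U)) = F nand T = T
Thus S2 is true.

S3: Formalization: (((L -> D) & (~U nor R)) <-> N) -> R

L -> D = T -> T = T
~U = ~F = T
~U nor R = T nor T = F
(L -> D) & (~U nor R) = T & F = F
((L -> D) & (~U nor R)) <-> N = F <-> T = F
(((L -> D) & (~U nor R)) <-> N) -> R = F -> T = T
Thus S3 is true.

2 of the 3 statements are true.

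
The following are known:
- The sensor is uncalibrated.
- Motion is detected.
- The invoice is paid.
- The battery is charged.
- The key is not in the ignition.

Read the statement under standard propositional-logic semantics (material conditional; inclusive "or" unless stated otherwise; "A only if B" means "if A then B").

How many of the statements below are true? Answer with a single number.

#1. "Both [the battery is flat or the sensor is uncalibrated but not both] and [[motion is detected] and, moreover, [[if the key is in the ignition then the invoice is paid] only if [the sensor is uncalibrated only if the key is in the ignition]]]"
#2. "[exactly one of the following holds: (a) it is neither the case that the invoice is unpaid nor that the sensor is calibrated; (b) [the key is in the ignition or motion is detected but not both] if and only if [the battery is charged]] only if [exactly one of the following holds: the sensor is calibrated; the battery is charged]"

1

Let S = "the battery is charged" (T), P = "the sensor is calibrated" (F), Q = "motion is detected" (T), U = "the key is in the ignition" (F), R = "the invoice is paid" (T).

#1: This is (¬S ⊕ ¬P) ∧ (Q ∧ ((U → R) → (¬P → U))).

¬S = ¬T = F
¬P = ¬F = T
¬S ⊕ ¬P = F ⊕ T = T
U → R = F → T = T
¬P = ¬F = T
¬P → U = T → F = F
(U → R) → (¬P → U) = T → F = F
Q ∧ ((U → R) → (¬P → U)) = T ∧ F = F
(¬S ⊕ ¬P) ∧ (Q ∧ ((U → R) → (¬P → U))) = T ∧ F = F
So #1 is false.

#2: Parsed as ((¬R ↓ P) ⊕ ((U ⊕ Q) ↔ S)) → (P ⊕ S)

¬R = ¬T = F
¬R ↓ P = F ↓ F = T
U ⊕ Q = F ⊕ T = T
(U ⊕ Q) ↔ S = T ↔ T = T
(¬R ↓ P) ⊕ ((U ⊕ Q) ↔ S) = T ⊕ T = F
P ⊕ S = F ⊕ T = T
((¬R ↓ P) ⊕ ((U ⊕ Q) ↔ S)) → (P ⊕ S) = F → T = T
So #2 is true.

True statements: 1.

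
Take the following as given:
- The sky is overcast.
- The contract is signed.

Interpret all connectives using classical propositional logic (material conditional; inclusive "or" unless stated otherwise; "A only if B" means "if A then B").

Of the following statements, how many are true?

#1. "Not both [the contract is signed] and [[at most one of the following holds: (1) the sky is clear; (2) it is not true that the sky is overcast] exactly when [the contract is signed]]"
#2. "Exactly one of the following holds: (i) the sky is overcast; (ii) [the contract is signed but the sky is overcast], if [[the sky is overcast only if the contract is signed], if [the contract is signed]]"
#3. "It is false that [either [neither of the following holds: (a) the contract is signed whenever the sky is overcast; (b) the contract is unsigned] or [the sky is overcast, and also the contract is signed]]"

0

Let K = "the contract is signed" (True), U = "the sky is overcast" (True).

#1: This is K nand ((not U nand not U) iff K).

not U = not True = False
not U = not True = False
not U nand not U = False nand False = True
(not U nand not U) iff K = True iff True = True
K nand ((not U nand not U) iff K) = True nand True = False
Thus #1 is false.

#2: This is U xor ((K -> (U -> K)) -> (K and U)).

U -> K = True -> True = True
K -> (U -> K) = True -> True = True
K and U = True and True = True
(K -> (U -> K)) -> (K and U) = True -> True = True
U xor ((K -> (U -> K)) -> (K and U)) = True xor True = False
Thus #2 is false.

#3: This is not (((U -> K) nor not K) or (U and K)).

U -> K = True -> True = True
not K = not True = False
(U -> K) nor not K = True nor False = False
U and K = True and True = True
((U -> K) nor not K) or (U and K) = False or True = True
not (((U -> K) nor not K) or (U and K)) = not True = False
Thus #3 is false.

True statements: 0 (none).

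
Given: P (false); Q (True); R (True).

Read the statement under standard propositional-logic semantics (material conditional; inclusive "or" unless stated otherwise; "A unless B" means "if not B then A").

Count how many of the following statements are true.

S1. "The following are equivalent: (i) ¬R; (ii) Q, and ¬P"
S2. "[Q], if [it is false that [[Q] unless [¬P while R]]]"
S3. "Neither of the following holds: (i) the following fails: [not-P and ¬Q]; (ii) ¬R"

1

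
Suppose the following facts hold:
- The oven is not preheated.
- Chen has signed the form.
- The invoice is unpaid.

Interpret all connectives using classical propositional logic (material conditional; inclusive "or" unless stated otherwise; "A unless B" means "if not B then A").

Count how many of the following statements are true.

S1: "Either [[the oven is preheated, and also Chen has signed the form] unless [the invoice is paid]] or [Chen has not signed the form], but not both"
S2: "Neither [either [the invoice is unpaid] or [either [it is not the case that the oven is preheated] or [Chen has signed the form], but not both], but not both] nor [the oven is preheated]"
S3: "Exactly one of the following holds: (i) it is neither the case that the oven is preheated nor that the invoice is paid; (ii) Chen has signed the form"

0

Let P = "the oven is preheated" (F), Q = "Chen has signed the form" (T), R = "the invoice is paid" (F).

S1: This is ((P ∧ Q) ∨ R) ⊕ ¬Q.

P ∧ Q = F ∧ T = F
(P ∧ Q) ∨ R = F ∨ F = F
¬Q = ¬T = F
((P ∧ Q) ∨ R) ⊕ ¬Q = F ⊕ F = F
Thus S1 is false.

S2: In symbols: (¬R ⊕ (¬P ⊕ Q)) ↓ P

¬R = ¬F = T
¬P = ¬F = T
¬P ⊕ Q = T ⊕ T = F
¬R ⊕ (¬P ⊕ Q) = T ⊕ F = T
(¬R ⊕ (¬P ⊕ Q)) ↓ P = T ↓ F = F
Thus S2 is false.

S3: Parsed as (P ↓ R) ⊕ Q

P ↓ R = F ↓ F = T
(P ↓ R) ⊕ Q = T ⊕ T = F
Hence S3 is false.

True statements: 0 (none).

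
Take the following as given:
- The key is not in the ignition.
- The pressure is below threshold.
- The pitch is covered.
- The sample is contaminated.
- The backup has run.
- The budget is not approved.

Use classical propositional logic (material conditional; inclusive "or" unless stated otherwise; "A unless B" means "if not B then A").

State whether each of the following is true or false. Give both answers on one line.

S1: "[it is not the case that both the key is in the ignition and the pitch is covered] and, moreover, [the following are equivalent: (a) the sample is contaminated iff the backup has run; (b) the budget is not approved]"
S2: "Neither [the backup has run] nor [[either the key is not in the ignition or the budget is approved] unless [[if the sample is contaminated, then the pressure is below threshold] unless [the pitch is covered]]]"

S1 T, S2 F

Let L = "the key is in the ignition" (False), P = "the pitch is covered" (True), M = "the sample is contaminated" (True), Q = "the backup has run" (True), V = "the budget is approved" (False), S = "the pressure is above threshold" (False).

S1: This is (L nand P) and ((M iff Q) iff not V).

L nand P = False nand True = True
M iff Q = True iff True = True
not V = not False = True
(M iff Q) iff not V = True iff True = True
(L nand P) and ((M iff Q) iff not V) = True and True = True
Thus S1 is true.

S2: This is Q nor ((not L or V) or ((M -> not S) or P)).

not L = not False = True
not L or V = True or False = True
not S = not False = True
M -> not S = True -> True = True
(M -> not S) or P = True or True = True
(not L or V) or ((M -> not S) or P) = True or True = True
Q nor ((not L or V) or ((M -> not S) or P)) = True nor True = False
So S2 is false.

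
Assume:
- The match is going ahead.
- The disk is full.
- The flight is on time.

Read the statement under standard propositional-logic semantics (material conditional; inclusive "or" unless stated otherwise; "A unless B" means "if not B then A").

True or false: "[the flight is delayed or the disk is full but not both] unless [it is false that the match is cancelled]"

True

Let W = "the flight is delayed" (F), L = "the disk is full" (T), S = "the match is cancelled" (F).
This is (W ⊕ L) ∨ ¬S.

W ⊕ L = F ⊕ T = T
¬S = ¬F = T
(W ⊕ L) ∨ ¬S = T ∨ T = T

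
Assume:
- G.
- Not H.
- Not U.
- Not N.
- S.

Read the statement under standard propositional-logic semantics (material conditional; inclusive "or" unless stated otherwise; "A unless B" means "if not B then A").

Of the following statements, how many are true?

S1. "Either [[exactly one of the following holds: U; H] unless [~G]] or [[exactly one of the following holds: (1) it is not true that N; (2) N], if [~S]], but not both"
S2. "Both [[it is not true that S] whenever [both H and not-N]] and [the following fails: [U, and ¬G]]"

S1: This is ((U ⊕ H) ∨ ¬G) ⊕ (¬S → (¬N ⊕ N)).

U ⊕ H = F ⊕ F = F
¬G = ¬T = F
(U ⊕ H) ∨ ¬G = F ∨ F = F
¬S = ¬T = F
¬N = ¬F = T
¬N ⊕ N = T ⊕ F = T
¬S → (¬N ⊕ N) = F → T = T
((U ⊕ H) ∨ ¬G) ⊕ (¬S → (¬N ⊕ N)) = F ⊕ T = T
Hence S1 is true.

S2: This is ((H ∧ ¬N) → ¬S) ∧ ¬(U ∧ ¬G).

¬N = ¬F = T
H ∧ ¬N = F ∧ T = F
¬S = ¬T = F
(H ∧ ¬N) → ¬S = F → F = T
¬G = ¬T = F
U ∧ ¬G = F ∧ F = F
¬(U ∧ ¬G) = ¬F = T
((H ∧ ¬N) → ¬S) ∧ ¬(U ∧ ¬G) = T ∧ T = T
Hence S2 is true.

True statements: 2.

2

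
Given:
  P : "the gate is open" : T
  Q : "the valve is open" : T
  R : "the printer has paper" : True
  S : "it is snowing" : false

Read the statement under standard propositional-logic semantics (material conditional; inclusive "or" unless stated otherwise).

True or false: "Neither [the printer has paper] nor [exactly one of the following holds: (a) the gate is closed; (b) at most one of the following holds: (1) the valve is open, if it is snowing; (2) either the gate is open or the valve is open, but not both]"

Values: R=T, P=T, S=F, Q=T.
Formalization: R ↓ (¬P ⊕ ((S → Q) ↑ (P ⊕ Q)))

¬P = ¬T = F
S → Q = F → T = T
P ⊕ Q = T ⊕ T = F
(S → Q) ↑ (P ⊕ Q) = T ↑ F = T
¬P ⊕ ((S → Q) ↑ (P ⊕ Q)) = F ⊕ T = T
R ↓ (¬P ⊕ ((S → Q) ↑ (P ⊕ Q))) = T ↓ T = F

false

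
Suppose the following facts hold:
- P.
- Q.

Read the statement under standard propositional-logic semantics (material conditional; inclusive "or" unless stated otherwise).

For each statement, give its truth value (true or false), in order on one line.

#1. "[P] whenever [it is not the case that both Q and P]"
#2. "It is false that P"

#1 True, #2 False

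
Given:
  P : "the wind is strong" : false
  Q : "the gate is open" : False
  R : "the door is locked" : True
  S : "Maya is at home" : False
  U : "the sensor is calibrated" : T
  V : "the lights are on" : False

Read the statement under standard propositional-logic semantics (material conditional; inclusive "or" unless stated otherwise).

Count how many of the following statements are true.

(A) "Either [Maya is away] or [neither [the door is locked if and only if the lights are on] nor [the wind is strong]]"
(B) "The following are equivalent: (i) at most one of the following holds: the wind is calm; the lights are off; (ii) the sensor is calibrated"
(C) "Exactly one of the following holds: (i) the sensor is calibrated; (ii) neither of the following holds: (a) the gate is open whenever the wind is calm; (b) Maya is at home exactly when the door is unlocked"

2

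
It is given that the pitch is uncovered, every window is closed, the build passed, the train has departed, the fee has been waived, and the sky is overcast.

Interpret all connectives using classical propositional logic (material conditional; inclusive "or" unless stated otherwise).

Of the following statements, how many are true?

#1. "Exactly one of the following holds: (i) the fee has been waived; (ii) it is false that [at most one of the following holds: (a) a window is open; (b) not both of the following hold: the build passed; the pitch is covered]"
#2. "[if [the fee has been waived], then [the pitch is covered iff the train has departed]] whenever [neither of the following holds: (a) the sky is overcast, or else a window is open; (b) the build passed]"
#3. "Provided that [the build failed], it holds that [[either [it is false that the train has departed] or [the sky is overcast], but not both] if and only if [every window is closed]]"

3

Let U = "the fee has been waived" (T), Q = "a window is open" (F), R = "the build passed" (T), P = "the pitch is covered" (F), V = "the sky is overcast" (T), S = "the train has departed" (T).

#1: Formalization: U xor ~(Q nand (R nand P))

R nand P = T nand F = T
Q nand (R nand P) = F nand T = T
~(Q nand (R nand P)) = ~T = F
U xor ~(Q nand (R nand P)) = T xor F = T
So #1 is true.

#2: In symbols: ((V | Q) nor R) -> (U -> (P <-> S))

V | Q = T | F = T
(V | Q) nor R = T nor T = F
P <-> S = F <-> T = F
U -> (P <-> S) = T -> F = F
((V | Q) nor R) -> (U -> (P <-> S)) = F -> F = T
Hence #2 is true.

#3: Formalization: ~R -> ((~S xor V) <-> ~Q)

~R = ~T = F
~S = ~T = F
~S xor V = F xor T = T
~Q = ~F = T
(~S xor V) <-> ~Q = T <-> T = T
~R -> ((~S xor V) <-> ~Q) = F -> T = T
Hence #3 is true.

Count: 3.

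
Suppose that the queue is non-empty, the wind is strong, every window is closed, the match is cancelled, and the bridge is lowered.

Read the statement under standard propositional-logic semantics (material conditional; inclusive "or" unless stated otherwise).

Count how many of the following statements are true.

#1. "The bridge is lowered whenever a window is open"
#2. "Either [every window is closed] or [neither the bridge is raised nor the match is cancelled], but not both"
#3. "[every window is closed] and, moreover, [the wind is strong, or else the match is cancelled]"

3

Let R = "a window is open" (F), U = "the bridge is raised" (F), S = "the match is cancelled" (T), Q = "the wind is strong" (T).

#1: This is R -> ~U.

~U = ~F = T
R -> ~U = F -> T = T
So #1 is true.

#2: This is ~R xor (U nor S).

~R = ~F = T
U nor S = F nor T = F
~R xor (U nor S) = T xor F = T
Thus #2 is true.

#3: This is ~R & (Q | S).

~R = ~F = T
Q | S = T | T = T
~R & (Q | S) = T & T = T
So #3 is true.

Count: 3.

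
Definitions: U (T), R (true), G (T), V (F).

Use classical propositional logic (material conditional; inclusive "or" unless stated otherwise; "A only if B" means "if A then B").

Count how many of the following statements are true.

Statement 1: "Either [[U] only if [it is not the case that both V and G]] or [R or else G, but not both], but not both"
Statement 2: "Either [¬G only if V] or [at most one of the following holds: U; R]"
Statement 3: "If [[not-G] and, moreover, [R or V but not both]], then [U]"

3

Statement 1: Formalization: (U -> (V nand G)) xor (R xor G)

V nand G = False nand True = True
U -> (V nand G) = True -> True = True
R xor G = True xor True = False
(U -> (V nand G)) xor (R xor G) = True xor False = True
Hence Statement 1 is true.

Statement 2: Parsed as (not G -> V) or (U nand R)

not G = not True = False
not G -> V = False -> False = True
U nand R = True nand True = False
(not G -> V) or (U nand R) = True or False = True
Hence Statement 2 is true.

Statement 3: Formalization: (not G and (R xor V)) -> U

not G = not True = False
R xor V = True xor False = True
not G and (R xor V) = False and True = False
(not G and (R xor V)) -> U = False -> True = True
Hence Statement 3 is true.

True statements: 3 (Statement 1, Statement 2, Statement 3).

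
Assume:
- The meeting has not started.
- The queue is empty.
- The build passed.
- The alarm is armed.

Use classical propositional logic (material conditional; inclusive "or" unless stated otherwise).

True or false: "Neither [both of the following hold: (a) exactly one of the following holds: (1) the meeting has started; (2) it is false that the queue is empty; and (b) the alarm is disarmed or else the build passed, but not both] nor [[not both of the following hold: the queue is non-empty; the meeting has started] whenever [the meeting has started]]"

False.

Let P = "the meeting has started" (F), Q = "the queue is empty" (T), S = "the alarm is armed" (T), R = "the build passed" (T).
Formalization: ((P xor ~Q) & (~S xor R)) nor (P -> (~Q nand P))

~Q = ~T = F
P xor ~Q = F xor F = F
~S = ~T = F
~S xor R = F xor T = T
(P xor ~Q) & (~S xor R) = F & T = F
~Q = ~T = F
~Q nand P = F nand F = T
P -> (~Q nand P) = F -> T = T
((P xor ~Q) & (~S xor R)) nor (P -> (~Q nand P)) = F nor T = F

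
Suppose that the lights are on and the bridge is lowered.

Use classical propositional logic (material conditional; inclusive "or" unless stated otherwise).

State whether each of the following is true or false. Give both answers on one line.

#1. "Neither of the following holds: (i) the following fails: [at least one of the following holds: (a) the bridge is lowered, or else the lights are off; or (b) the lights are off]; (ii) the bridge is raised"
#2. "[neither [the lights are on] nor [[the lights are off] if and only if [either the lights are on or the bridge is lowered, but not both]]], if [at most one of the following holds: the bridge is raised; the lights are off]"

#1 true, #2 false

Let Q = "the bridge is raised" (F), P = "the lights are on" (T).

#1: Parsed as ¬((¬Q ∨ ¬P) ∨ ¬P) ↓ Q

¬Q = ¬F = T
¬P = ¬T = F
¬Q ∨ ¬P = T ∨ F = T
¬P = ¬T = F
(¬Q ∨ ¬P) ∨ ¬P = T ∨ F = T
¬((¬Q ∨ ¬P) ∨ ¬P) = ¬T = F
¬((¬Q ∨ ¬P) ∨ ¬P) ↓ Q = F ↓ F = T
So #1 is true.

#2: Parsed as (Q ↑ ¬P) → (P ↓ (¬P ↔ (P ⊕ ¬Q)))

¬P = ¬T = F
Q ↑ ¬P = F ↑ F = T
¬P = ¬T = F
¬Q = ¬F = T
P ⊕ ¬Q = T ⊕ T = F
¬P ↔ (P ⊕ ¬Q) = F ↔ F = T
P ↓ (¬P ↔ (P ⊕ ¬Q)) = T ↓ T = F
(Q ↑ ¬P) → (P ↓ (¬P ↔ (P ⊕ ¬Q))) = T → F = F
Thus #2 is false.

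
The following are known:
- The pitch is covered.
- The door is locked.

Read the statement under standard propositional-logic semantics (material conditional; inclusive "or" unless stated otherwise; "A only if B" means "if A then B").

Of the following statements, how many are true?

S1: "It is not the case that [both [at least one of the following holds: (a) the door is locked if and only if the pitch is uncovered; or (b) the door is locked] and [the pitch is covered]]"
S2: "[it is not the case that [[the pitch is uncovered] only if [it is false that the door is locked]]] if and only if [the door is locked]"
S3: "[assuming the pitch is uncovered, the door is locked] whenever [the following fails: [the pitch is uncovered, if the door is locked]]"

Let S = "the door is locked" (T), R = "the pitch is covered" (T).

S1: In symbols: ¬(((S ↔ ¬R) ∨ S) ∧ R)

¬R = ¬T = F
S ↔ ¬R = T ↔ F = F
(S ↔ ¬R) ∨ S = F ∨ T = T
((S ↔ ¬R) ∨ S) ∧ R = T ∧ T = T
¬(((S ↔ ¬R) ∨ S) ∧ R) = ¬T = F
So S1 is false.

S2: Formalization: ¬(¬R → ¬S) ↔ S

¬R = ¬T = F
¬S = ¬T = F
¬R → ¬S = F → F = T
¬(¬R → ¬S) = ¬T = F
¬(¬R → ¬S) ↔ S = F ↔ T = F
Thus S2 is false.

S3: Formalization: ¬(S → ¬R) → (¬R → S)

¬R = ¬T = F
S → ¬R = T → F = F
¬(S → ¬R) = ¬F = T
¬R = ¬T = F
¬R → S = F → T = T
¬(S → ¬R) → (¬R → S) = T → T = T
Thus S3 is true.

1 of the 3 statements is true (S3).

1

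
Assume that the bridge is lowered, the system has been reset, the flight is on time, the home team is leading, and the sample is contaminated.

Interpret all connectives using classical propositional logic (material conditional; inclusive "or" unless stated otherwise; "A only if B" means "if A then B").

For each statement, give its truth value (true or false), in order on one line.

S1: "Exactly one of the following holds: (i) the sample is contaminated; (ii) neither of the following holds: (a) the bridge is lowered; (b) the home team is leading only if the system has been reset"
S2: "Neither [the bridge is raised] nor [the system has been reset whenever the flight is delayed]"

S1 true / S2 false

Let P = "the sample is contaminated" (T), N = "the bridge is raised" (F), L = "the home team is leading" (T), D = "the system has been reset" (T), H = "the flight is delayed" (F).

S1: This is P xor (~N nor (L -> D)).

~N = ~F = T
L -> D = T -> T = T
~N nor (L -> D) = T nor T = F
P xor (~N nor (L -> D)) = T xor F = T
Thus S1 is true.

S2: This is N nor (H -> D).

H -> D = F -> T = T
N nor (H -> D) = F nor T = F
Hence S2 is false.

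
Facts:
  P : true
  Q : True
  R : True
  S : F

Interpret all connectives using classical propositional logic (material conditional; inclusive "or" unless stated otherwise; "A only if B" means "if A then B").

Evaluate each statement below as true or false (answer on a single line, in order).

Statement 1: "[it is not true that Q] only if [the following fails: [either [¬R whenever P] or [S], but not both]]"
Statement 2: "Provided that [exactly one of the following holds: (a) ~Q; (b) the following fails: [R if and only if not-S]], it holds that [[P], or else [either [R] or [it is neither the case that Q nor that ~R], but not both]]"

Statement 1: Formalization: ~Q -> ~((P -> ~R) xor S)

~Q = ~T = F
~R = ~T = F
P -> ~R = T -> F = F
(P -> ~R) xor S = F xor F = F
~((P -> ~R) xor S) = ~F = T
~Q -> ~((P -> ~R) xor S) = F -> T = T
Thus Statement 1 is true.

Statement 2: In symbols: (~Q xor ~(R <-> ~S)) -> (P | (R xor (Q nor ~R)))

~Q = ~T = F
~S = ~F = T
R <-> ~S = T <-> T = T
~(R <-> ~S) = ~T = F
~Q xor ~(R <-> ~S) = F xor F = F
~R = ~T = F
Q nor ~R = T nor F = F
R xor (Q nor ~R) = T xor F = T
P | (R xor (Q nor ~R)) = T | T = T
(~Q xor ~(R <-> ~S)) -> (P | (R xor (Q nor ~R))) = F -> T = T
Thus Statement 2 is true.

Statement 1 T / Statement 2 T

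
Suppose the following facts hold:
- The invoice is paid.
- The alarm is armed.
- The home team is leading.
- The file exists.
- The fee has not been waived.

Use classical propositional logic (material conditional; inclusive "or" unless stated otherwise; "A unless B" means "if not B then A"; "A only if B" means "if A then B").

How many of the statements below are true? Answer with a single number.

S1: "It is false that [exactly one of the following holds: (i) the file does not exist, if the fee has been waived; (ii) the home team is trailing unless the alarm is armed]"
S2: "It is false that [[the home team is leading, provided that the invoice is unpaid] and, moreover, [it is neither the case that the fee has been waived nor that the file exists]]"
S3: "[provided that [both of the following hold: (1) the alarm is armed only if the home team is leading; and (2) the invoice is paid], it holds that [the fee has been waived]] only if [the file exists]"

3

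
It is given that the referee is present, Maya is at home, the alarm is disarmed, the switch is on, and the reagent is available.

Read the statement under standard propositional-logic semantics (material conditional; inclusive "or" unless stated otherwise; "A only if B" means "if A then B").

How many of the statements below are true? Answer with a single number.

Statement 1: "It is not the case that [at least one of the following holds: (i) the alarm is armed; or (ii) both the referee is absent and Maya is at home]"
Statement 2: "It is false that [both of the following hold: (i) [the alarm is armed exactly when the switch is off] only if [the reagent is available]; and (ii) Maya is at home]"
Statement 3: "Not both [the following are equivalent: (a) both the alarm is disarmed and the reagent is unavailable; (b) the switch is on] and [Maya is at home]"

2

Let R = "the alarm is armed" (False), P = "the referee is present" (True), Q = "Maya is at home" (True), S = "the switch is on" (True), U = "the reagent is available" (True).

Statement 1: This is not (R or (not P and Q)).

not P = not True = False
not P and Q = False and True = False
R or (not P and Q) = False or False = False
not (R or (not P and Q)) = not False = True
Thus Statement 1 is true.

Statement 2: Formalization: not (((R iff not S) -> U) and Q)

not S = not True = False
R iff not S = False iff False = True
(R iff not S) -> U = True -> True = True
((R iff not S) -> U) and Q = True and True = True
not (((R iff not S) -> U) and Q) = not True = False
Thus Statement 2 is false.

Statement 3: Parsed as ((not R and not U) iff S) nand Q

not R = not False = True
not U = not True = False
not R and not U = True and False = False
(not R and not U) iff S = False iff True = False
((not R and not U) iff S) nand Q = False nand True = True
Hence Statement 3 is true.

True statements: 2 (Statement 1, Statement 3).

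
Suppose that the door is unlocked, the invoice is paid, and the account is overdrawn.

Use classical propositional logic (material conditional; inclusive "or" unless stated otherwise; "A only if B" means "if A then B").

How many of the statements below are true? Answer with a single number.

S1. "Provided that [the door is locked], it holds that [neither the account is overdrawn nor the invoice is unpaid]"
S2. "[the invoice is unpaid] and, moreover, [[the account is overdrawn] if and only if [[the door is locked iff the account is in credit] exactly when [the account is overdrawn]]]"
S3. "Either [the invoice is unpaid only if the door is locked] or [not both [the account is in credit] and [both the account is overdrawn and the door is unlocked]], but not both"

1

Let Q = "the door is locked" (F), D = "the account is overdrawn" (T), L = "the invoice is paid" (T).

S1: Formalization: Q -> (D nor ~L)

~L = ~T = F
D nor ~L = T nor F = F
Q -> (D nor ~L) = F -> F = T
So S1 is true.

S2: This is ~L & (D <-> ((Q <-> ~D) <-> D)).

~L = ~T = F
~D = ~T = F
Q <-> ~D = F <-> F = T
(Q <-> ~D) <-> D = T <-> T = T
D <-> ((Q <-> ~D) <-> D) = T <-> T = T
~L & (D <-> ((Q <-> ~D) <-> D)) = F & T = F
So S2 is false.

S3: This is (~L -> Q) xor (~D nand (D & ~Q)).

~L = ~T = F
~L -> Q = F -> F = T
~D = ~T = F
~Q = ~F = T
D & ~Q = T & T = T
~D nand (D & ~Q) = F nand T = T
(~L -> Q) xor (~D nand (D & ~Q)) = T xor T = F
Hence S3 is false.

Count: 1.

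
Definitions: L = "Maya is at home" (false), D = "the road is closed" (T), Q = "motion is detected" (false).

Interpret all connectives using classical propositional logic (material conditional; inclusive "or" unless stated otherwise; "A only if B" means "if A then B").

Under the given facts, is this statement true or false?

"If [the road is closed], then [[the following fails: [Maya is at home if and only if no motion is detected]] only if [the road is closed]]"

Values: D=T, L=F, Q=F.
This is D -> (~(L <-> ~Q) -> D).

~Q = ~F = T
L <-> ~Q = F <-> T = F
~(L <-> ~Q) = ~F = T
~(L <-> ~Q) -> D = T -> T = T
D -> (~(L <-> ~Q) -> D) = T -> T = T

True.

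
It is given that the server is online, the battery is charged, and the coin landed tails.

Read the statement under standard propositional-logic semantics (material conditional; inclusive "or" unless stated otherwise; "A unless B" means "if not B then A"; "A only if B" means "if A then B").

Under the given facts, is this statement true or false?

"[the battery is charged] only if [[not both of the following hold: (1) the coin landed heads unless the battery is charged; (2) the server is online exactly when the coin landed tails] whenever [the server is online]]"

Let Q = "the battery is charged" (T), P = "the server is online" (T), R = "the coin landed heads" (F).
This is Q -> (P -> ((R | Q) nand (P <-> ~R))).

R | Q = F | T = T
~R = ~F = T
P <-> ~R = T <-> T = T
(R | Q) nand (P <-> ~R) = T nand T = F
P -> ((R | Q) nand (P <-> ~R)) = T -> F = F
Q -> (P -> ((R | Q) nand (P <-> ~R))) = T -> F = F

false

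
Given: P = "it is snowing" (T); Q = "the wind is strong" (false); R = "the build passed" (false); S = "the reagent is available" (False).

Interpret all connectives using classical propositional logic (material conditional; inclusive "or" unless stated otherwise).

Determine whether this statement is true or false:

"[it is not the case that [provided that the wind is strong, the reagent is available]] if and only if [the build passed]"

Formalization: not (Q -> S) iff R

Q -> S = False -> False = True
not (Q -> S) = not True = False
not (Q -> S) iff R = False iff False = True

True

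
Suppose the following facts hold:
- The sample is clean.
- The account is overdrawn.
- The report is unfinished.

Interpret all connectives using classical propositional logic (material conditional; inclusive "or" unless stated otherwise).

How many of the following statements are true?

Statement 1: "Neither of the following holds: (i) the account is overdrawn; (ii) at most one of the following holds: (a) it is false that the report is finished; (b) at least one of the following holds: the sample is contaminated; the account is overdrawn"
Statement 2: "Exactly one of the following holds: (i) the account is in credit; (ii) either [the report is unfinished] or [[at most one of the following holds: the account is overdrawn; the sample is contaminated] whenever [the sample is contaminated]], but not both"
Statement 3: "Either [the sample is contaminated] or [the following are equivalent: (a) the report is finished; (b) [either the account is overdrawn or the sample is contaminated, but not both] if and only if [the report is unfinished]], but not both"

0

Let S = "the account is overdrawn" (True), U = "the report is finished" (False), M = "the sample is contaminated" (False).

Statement 1: Formalization: S nor (not U nand (M or S))

not U = not False = True
M or S = False or True = True
not U nand (M or S) = True nand True = False
S nor (not U nand (M or S)) = True nor False = False
So Statement 1 is false.

Statement 2: In symbols: not S xor (not U xor (M -> (S nand M)))

not S = not True = False
not U = not False = True
S nand M = True nand False = True
M -> (S nand M) = False -> True = True
not U xor (M -> (S nand M)) = True xor True = False
not S xor (not U xor (M -> (S nand M))) = False xor False = False
So Statement 2 is false.

Statement 3: This is M xor (U iff ((S xor M) iff not U)).

S xor M = True xor False = True
not U = not False = True
(S xor M) iff not U = True iff True = True
U iff ((S xor M) iff not U) = False iff True = False
M xor (U iff ((S xor M) iff not U)) = False xor False = False
Hence Statement 3 is false.

0 of the 3 statements are true (none).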